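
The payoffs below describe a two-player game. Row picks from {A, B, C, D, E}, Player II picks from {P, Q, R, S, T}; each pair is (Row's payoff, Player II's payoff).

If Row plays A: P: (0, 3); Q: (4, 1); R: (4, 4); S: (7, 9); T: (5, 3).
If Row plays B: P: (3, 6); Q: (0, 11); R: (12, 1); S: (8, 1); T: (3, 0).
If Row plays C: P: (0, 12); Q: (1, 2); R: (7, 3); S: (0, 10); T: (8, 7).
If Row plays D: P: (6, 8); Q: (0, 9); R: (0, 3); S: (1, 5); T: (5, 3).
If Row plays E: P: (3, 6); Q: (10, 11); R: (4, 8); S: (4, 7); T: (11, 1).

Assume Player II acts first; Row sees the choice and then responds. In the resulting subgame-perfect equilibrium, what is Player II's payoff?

Row best-responds to each possible Player II move:
- P → Row plays D (best of 0, 3, 0, 6, 3); Player II gets 8.
- Q → Row plays E (best of 4, 0, 1, 0, 10); Player II gets 11.
- R → Row plays B (best of 4, 12, 7, 0, 4); Player II gets 1.
- S → Row plays B (best of 7, 8, 0, 1, 4); Player II gets 1.
- T → Row plays E (best of 5, 3, 8, 5, 11); Player II gets 1.
Among 8, 11, 1, 1, 1, the best is 11 at Q. Subgame-perfect outcome: (E, Q) with payoffs (10, 11).

11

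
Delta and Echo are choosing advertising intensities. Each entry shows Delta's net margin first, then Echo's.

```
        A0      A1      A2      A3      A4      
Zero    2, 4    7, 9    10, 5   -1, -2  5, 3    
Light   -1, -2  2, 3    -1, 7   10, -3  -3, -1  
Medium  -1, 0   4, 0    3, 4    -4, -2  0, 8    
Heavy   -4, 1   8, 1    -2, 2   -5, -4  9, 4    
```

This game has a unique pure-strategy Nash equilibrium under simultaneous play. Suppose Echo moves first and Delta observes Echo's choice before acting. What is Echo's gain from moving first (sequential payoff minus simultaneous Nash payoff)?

1

Work backward from Delta's decision.
- A0 → Delta plays Zero (best of 2, -1, -1, -4); Echo gets 4.
- A1 → Delta plays Heavy (best of 7, 2, 4, 8); Echo gets 1.
- A2 → Delta plays Zero (best of 10, -1, 3, -2); Echo gets 5.
- A3 → Delta plays Light (best of -1, 10, -4, -5); Echo gets -3.
- A4 → Delta plays Heavy (best of 5, -3, 0, 9); Echo gets 4.
Echo's induced payoffs are 4, 1, 5, -3, 4, so Echo commits to A2. Subgame-perfect outcome: (Zero, A2) with payoffs (10, 5).
Now find the simultaneous Nash equilibrium.
Delta's best replies: A0→Zero; A1→Heavy; A2→Zero; A3→Light; A4→Heavy.
Echo's best replies: Zero→A1; Light→A2; Medium→A4; Heavy→A4.
The unique mutual best reply is (Heavy, A4), giving (9, 4).
Echo's commitment gain: 5 − 4 = 1.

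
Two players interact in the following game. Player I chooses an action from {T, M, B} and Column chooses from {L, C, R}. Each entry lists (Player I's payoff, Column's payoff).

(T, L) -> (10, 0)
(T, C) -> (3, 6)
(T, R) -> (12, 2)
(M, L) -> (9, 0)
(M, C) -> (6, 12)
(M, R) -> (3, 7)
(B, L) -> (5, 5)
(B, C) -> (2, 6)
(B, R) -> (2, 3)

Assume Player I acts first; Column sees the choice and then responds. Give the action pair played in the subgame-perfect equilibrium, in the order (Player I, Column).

Solve by backward induction (Player I leads).
- T → Column plays C (best of 0, 6, 2); Player I gets 3.
- M → Column plays C (best of 0, 12, 7); Player I gets 6.
- B → Column plays C (best of 5, 6, 3); Player I gets 2.
Maximizing over 3, 6, 2, Player I chooses M. Subgame-perfect outcome: (M, C) with payoffs (6, 12).

(M, C)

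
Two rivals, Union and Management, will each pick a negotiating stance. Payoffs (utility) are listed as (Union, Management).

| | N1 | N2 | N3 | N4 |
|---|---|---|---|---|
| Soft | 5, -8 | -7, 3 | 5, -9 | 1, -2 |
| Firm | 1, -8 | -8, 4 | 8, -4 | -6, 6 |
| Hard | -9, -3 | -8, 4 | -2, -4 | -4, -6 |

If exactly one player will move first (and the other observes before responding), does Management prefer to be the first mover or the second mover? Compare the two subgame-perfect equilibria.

second

If Union leads: Management's best replies are Soft→N2, Firm→N4, Hard→N2; Union's induced payoffs -7, -6, -8; outcome (Firm, N4), payoffs (-6, 6).
If Management leads: Union's best replies are N1→Soft, N2→Soft, N3→Firm, N4→Soft; Management's induced payoffs -8, 3, -4, -2; outcome (Soft, N2), payoffs (-7, 3).
Management gets 3 moving first and 6 moving second, so Management prefers to move second.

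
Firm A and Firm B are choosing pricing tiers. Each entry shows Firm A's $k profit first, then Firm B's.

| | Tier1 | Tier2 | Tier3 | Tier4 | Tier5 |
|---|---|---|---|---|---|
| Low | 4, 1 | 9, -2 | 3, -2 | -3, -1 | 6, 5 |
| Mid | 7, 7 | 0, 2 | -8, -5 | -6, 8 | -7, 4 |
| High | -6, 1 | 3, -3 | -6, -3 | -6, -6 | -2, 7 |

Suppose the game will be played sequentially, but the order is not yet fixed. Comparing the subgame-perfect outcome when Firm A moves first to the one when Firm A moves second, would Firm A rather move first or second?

second

If Firm A leads: Firm B's best replies are Low→Tier5, Mid→Tier4, High→Tier5; Firm A's induced payoffs 6, -6, -2; outcome (Low, Tier5), payoffs (6, 5).
If Firm B leads: Firm A's best replies are Tier1→Mid, Tier2→Low, Tier3→Low, Tier4→Low, Tier5→Low; Firm B's induced payoffs 7, -2, -2, -1, 5; outcome (Mid, Tier1), payoffs (7, 7).
Firm A gets 6 moving first and 7 moving second, so Firm A prefers to move second.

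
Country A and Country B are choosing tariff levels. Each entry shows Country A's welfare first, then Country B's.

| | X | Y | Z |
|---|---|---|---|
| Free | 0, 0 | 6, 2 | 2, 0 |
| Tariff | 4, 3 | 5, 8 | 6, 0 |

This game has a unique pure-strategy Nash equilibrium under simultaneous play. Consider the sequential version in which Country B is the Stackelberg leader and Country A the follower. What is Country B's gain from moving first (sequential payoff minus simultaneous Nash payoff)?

Country A best-responds to each possible Country B move:
- X: BR = Tariff, leader payoff 3.
- Y: BR = Free, leader payoff 2.
- Z: BR = Tariff, leader payoff 0.
Among 3, 2, 0, the best is 3 at X. Subgame-perfect outcome: (Tariff, X) with payoffs (4, 3).
Under simultaneous play:
Country A's best replies: X→Tariff; Y→Free; Z→Tariff.
Country B's best replies: Free→Y; Tariff→Y.
The unique mutual best reply is (Free, Y), giving (6, 2).
Country B's commitment gain: 3 − 2 = 1.

1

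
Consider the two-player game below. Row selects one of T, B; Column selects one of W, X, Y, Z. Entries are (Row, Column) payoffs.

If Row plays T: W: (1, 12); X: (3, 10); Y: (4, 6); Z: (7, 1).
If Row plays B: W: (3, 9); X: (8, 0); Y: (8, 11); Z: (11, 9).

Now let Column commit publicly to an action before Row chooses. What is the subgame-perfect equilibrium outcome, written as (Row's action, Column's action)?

Row best-responds to each possible Column move:
- W: BR = B, leader payoff 9.
- X: BR = B, leader payoff 0.
- Y: BR = B, leader payoff 11.
- Z: BR = B, leader payoff 9.
Column's induced payoffs are 9, 0, 11, 9, so Column commits to Y. Subgame-perfect outcome: (B, Y) with payoffs (8, 11).

(B, Y)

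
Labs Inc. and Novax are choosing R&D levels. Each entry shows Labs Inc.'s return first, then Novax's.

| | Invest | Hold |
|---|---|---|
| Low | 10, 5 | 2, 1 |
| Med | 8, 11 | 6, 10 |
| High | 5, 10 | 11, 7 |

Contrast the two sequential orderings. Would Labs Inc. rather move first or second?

If Labs Inc. leads: Novax's best replies are Low→Invest, Med→Invest, High→Invest; Labs Inc.'s induced payoffs 10, 8, 5; outcome (Low, Invest), payoffs (10, 5).
If Novax leads: Labs Inc.'s best replies are Invest→Low, Hold→High; Novax's induced payoffs 5, 7; outcome (High, Hold), payoffs (11, 7).
Labs Inc. gets 10 moving first and 11 moving second, so Labs Inc. prefers to move second.

second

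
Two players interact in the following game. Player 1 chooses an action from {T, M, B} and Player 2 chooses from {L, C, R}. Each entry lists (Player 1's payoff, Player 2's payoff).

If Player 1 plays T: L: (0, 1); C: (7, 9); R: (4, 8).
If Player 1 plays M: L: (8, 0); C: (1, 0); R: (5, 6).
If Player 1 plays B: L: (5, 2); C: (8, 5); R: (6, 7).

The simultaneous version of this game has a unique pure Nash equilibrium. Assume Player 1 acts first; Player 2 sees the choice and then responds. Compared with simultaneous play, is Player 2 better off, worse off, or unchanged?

Work backward from Player 2's decision.
- T → Player 2 plays C (best of 1, 9, 8); Player 1 gets 7.
- M → Player 2 plays R (best of 0, 0, 6); Player 1 gets 5.
- B → Player 2 plays R (best of 2, 5, 7); Player 1 gets 6.
Player 1's induced payoffs are 7, 5, 6, so Player 1 commits to T. Subgame-perfect outcome: (T, C) with payoffs (7, 9).
Under simultaneous play:
Player 1's best replies: L→M; C→B; R→B.
Player 2's best replies: T→C; M→R; B→R.
The unique mutual best reply is (B, R), giving (6, 7).
Player 2 earns 9 sequentially versus 7 at the Nash outcome: better off.

better off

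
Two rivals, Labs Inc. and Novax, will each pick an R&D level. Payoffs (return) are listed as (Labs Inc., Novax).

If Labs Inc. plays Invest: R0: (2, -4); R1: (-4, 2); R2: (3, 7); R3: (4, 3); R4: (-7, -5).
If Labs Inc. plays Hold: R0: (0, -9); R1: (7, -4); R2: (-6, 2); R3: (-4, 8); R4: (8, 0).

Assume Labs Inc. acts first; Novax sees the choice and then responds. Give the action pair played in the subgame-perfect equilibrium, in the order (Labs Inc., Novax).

Work backward from Novax's decision.
- Invest: Novax compares -4, 2, 7, 3, -5 and picks R2; Labs Inc. would get 3.
- Hold: Novax compares -9, -4, 2, 8, 0 and picks R3; Labs Inc. would get -4.
Labs Inc.'s induced payoffs are 3, -4, so Labs Inc. commits to Invest. Subgame-perfect outcome: (Invest, R2) with payoffs (3, 7).

(Invest, R2)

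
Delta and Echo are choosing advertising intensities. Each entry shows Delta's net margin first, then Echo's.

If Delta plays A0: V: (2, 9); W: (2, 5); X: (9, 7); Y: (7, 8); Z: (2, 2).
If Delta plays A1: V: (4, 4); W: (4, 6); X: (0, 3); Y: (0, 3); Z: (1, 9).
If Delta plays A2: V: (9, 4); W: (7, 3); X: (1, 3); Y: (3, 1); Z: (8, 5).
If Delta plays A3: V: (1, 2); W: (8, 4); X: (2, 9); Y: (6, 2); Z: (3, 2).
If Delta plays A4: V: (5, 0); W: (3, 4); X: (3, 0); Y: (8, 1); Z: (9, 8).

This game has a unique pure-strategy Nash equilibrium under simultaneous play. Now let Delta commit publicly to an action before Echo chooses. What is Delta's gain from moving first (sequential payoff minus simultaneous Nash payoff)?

Work backward from Echo's decision.
- A0: Echo compares 9, 5, 7, 8, 2 and picks V; Delta would get 2.
- A1: Echo compares 4, 6, 3, 3, 9 and picks Z; Delta would get 1.
- A2: Echo compares 4, 3, 3, 1, 5 and picks Z; Delta would get 8.
- A3: Echo compares 2, 4, 9, 2, 2 and picks X; Delta would get 2.
- A4: Echo compares 0, 4, 0, 1, 8 and picks Z; Delta would get 9.
Maximizing over 2, 1, 8, 2, 9, Delta chooses A4. Subgame-perfect outcome: (A4, Z) with payoffs (9, 8).
Under simultaneous play:
Delta's best replies: V→A2; W→A3; X→A0; Y→A4; Z→A4.
Echo's best replies: A0→V; A1→Z; A2→Z; A3→X; A4→Z.
Only (A4, Z) has each player best-responding; Nash payoffs (9, 8).
Delta's commitment gain: 9 − 9 = 0.

0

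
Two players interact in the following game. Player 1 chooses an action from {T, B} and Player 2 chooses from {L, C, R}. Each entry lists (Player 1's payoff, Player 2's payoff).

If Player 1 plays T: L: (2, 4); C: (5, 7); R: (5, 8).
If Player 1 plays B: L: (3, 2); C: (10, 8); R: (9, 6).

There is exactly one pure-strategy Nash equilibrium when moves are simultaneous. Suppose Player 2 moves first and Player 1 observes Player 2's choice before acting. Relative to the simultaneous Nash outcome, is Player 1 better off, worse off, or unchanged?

Backward induction with Player 2 moving first.
- L: BR = B, leader payoff 2.
- C: BR = B, leader payoff 8.
- R: BR = B, leader payoff 6.
Among 2, 8, 6, the best is 8 at C. Subgame-perfect outcome: (B, C) with payoffs (10, 8).
Now find the simultaneous Nash equilibrium.
Player 1's best replies: L→B; C→B; R→B.
Player 2's best replies: T→R; B→C.
The unique mutual best reply is (B, C), giving (10, 8).
Player 1 earns 10 sequentially versus 10 at the Nash outcome: unchanged.

unchanged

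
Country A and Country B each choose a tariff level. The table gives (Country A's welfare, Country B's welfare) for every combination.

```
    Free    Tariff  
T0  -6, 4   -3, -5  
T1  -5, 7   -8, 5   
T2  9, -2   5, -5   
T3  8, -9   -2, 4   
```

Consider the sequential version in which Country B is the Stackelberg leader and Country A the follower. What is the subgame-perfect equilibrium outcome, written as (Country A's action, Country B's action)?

Work backward from Country A's decision.
- Free: BR = T2, leader payoff -2.
- Tariff: BR = T2, leader payoff -5.
Among -2, -5, the best is -2 at Free. Subgame-perfect outcome: (T2, Free) with payoffs (9, -2).

(T2, Free)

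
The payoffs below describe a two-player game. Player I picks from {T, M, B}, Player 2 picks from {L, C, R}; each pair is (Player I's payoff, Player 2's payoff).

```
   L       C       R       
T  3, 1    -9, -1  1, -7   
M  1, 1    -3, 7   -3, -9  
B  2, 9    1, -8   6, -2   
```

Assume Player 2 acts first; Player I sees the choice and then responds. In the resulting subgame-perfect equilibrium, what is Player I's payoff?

3

Solve by backward induction (Player 2 leads).
- L: Player I compares 3, 1, 2 and picks T; Player 2 would get 1.
- C: Player I compares -9, -3, 1 and picks B; Player 2 would get -8.
- R: Player I compares 1, -3, 6 and picks B; Player 2 would get -2.
Maximizing over 1, -8, -2, Player 2 chooses L. Subgame-perfect outcome: (T, L) with payoffs (3, 1).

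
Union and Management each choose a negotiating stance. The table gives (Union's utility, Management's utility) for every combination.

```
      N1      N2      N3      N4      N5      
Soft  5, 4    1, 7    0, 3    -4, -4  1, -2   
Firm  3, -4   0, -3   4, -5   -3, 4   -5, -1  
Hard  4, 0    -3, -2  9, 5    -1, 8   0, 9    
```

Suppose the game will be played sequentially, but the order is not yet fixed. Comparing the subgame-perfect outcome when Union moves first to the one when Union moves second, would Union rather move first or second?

If Union leads: Management's best replies are Soft→N2, Firm→N4, Hard→N5; Union's induced payoffs 1, -3, 0; outcome (Soft, N2), payoffs (1, 7).
If Management leads: Union's best replies are N1→Soft, N2→Soft, N3→Hard, N4→Hard, N5→Soft; Management's induced payoffs 4, 7, 5, 8, -2; outcome (Hard, N4), payoffs (-1, 8).
Union gets 1 moving first and -1 moving second, so Union prefers to move first.

first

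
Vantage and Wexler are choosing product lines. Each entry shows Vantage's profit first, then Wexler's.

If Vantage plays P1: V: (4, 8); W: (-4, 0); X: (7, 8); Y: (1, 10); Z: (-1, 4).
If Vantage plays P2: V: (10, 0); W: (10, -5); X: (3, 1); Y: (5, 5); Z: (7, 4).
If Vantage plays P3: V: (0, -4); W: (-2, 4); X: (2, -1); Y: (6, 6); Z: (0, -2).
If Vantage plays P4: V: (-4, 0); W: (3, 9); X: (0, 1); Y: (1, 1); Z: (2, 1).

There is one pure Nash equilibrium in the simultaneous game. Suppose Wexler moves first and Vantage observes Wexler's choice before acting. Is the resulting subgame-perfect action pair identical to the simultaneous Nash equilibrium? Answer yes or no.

Work backward from Vantage's decision.
- V → Vantage plays P2 (best of 4, 10, 0, -4); Wexler gets 0.
- W → Vantage plays P2 (best of -4, 10, -2, 3); Wexler gets -5.
- X → Vantage plays P1 (best of 7, 3, 2, 0); Wexler gets 8.
- Y → Vantage plays P3 (best of 1, 5, 6, 1); Wexler gets 6.
- Z → Vantage plays P2 (best of -1, 7, 0, 2); Wexler gets 4.
Maximizing over 0, -5, 8, 6, 4, Wexler chooses X. Subgame-perfect outcome: (P1, X) with payoffs (7, 8).
Now find the simultaneous Nash equilibrium.
Vantage's best replies: V→P2; W→P2; X→P1; Y→P3; Z→P2.
Wexler's best replies: P1→Y; P2→Y; P3→Y; P4→W.
Only (P3, Y) has each player best-responding; Nash payoffs (6, 6).
Sequential outcome (P1, X) differs from the Nash profile (P3, Y).

no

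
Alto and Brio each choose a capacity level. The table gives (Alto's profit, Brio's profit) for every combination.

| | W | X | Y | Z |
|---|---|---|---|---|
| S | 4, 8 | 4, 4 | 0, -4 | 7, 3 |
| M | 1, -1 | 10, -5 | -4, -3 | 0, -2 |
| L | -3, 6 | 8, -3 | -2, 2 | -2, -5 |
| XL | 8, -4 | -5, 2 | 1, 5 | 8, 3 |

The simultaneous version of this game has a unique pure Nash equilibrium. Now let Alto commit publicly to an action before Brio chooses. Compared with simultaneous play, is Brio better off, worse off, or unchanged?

Solve by backward induction (Alto leads).
- S: BR = W, leader payoff 4.
- M: BR = W, leader payoff 1.
- L: BR = W, leader payoff -3.
- XL: BR = Y, leader payoff 1.
Among 4, 1, -3, 1, the best is 4 at S. Subgame-perfect outcome: (S, W) with payoffs (4, 8).
Now find the simultaneous Nash equilibrium.
Alto's best replies: W→XL; X→M; Y→XL; Z→XL.
Brio's best replies: S→W; M→W; L→W; XL→Y.
The unique mutual best reply is (XL, Y), giving (1, 5).
Brio earns 8 sequentially versus 5 at the Nash outcome: better off.

better off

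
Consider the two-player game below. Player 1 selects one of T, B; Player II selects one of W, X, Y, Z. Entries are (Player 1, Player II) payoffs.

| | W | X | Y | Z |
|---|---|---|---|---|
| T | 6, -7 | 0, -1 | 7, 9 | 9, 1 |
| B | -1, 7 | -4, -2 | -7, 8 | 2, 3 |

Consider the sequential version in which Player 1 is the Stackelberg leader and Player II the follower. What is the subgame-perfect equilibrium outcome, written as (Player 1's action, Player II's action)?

(T, Y)

Player II best-responds to each possible Player 1 move:
- T → Player II plays Y (best of -7, -1, 9, 1); Player 1 gets 7.
- B → Player II plays Y (best of 7, -2, 8, 3); Player 1 gets -7.
Maximizing over 7, -7, Player 1 chooses T. Subgame-perfect outcome: (T, Y) with payoffs (7, 9).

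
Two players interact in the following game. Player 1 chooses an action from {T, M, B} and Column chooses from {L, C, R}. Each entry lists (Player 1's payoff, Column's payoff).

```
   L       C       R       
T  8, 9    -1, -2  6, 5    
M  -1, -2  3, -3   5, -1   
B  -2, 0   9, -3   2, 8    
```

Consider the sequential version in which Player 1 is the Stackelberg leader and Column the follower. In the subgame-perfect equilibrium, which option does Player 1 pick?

Solve by backward induction (Player 1 leads).
- T: Column compares 9, -2, 5 and picks L; Player 1 would get 8.
- M: Column compares -2, -3, -1 and picks R; Player 1 would get 5.
- B: Column compares 0, -3, 8 and picks R; Player 1 would get 2.
Player 1's induced payoffs are 8, 5, 2, so Player 1 commits to T. Subgame-perfect outcome: (T, L) with payoffs (8, 9).

T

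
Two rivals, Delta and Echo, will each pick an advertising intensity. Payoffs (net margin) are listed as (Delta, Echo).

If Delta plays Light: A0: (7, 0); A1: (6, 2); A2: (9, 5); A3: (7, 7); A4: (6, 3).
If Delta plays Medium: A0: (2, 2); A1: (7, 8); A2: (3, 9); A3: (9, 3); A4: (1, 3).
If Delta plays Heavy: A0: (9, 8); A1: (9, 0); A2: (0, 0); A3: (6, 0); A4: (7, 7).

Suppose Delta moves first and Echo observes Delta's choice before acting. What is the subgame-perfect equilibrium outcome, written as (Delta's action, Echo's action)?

Backward induction with Delta moving first.
- Light → Echo plays A3 (best of 0, 2, 5, 7, 3); Delta gets 7.
- Medium → Echo plays A2 (best of 2, 8, 9, 3, 3); Delta gets 3.
- Heavy → Echo plays A0 (best of 8, 0, 0, 0, 7); Delta gets 9.
Delta's induced payoffs are 7, 3, 9, so Delta commits to Heavy. Subgame-perfect outcome: (Heavy, A0) with payoffs (9, 8).

(Heavy, A0)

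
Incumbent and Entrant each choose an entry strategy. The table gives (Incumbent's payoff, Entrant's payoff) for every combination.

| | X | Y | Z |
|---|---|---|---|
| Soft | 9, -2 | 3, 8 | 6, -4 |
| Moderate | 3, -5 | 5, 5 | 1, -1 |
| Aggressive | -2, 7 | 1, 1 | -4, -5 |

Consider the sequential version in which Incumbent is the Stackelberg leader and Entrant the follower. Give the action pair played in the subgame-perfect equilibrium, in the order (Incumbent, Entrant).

(Moderate, Y)

Backward induction with Incumbent moving first.
- Soft → Entrant plays Y (best of -2, 8, -4); Incumbent gets 3.
- Moderate → Entrant plays Y (best of -5, 5, -1); Incumbent gets 5.
- Aggressive → Entrant plays X (best of 7, 1, -5); Incumbent gets -2.
Incumbent's induced payoffs are 3, 5, -2, so Incumbent commits to Moderate. Subgame-perfect outcome: (Moderate, Y) with payoffs (5, 5).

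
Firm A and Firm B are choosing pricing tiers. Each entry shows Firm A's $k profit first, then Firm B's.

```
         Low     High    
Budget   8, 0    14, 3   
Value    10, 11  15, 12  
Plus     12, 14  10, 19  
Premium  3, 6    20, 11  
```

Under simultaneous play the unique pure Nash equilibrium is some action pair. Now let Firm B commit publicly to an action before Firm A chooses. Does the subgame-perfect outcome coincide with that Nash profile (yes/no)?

Work backward from Firm A's decision.
- Low → Firm A plays Plus (best of 8, 10, 12, 3); Firm B gets 14.
- High → Firm A plays Premium (best of 14, 15, 10, 20); Firm B gets 11.
Among 14, 11, the best is 14 at Low. Subgame-perfect outcome: (Plus, Low) with payoffs (12, 14).
Now find the simultaneous Nash equilibrium.
Firm A's best replies: Low→Plus; High→Premium.
Firm B's best replies: Budget→High; Value→High; Plus→High; Premium→High.
The unique mutual best reply is (Premium, High), giving (20, 11).
Sequential outcome (Plus, Low) differs from the Nash profile (Premium, High).

no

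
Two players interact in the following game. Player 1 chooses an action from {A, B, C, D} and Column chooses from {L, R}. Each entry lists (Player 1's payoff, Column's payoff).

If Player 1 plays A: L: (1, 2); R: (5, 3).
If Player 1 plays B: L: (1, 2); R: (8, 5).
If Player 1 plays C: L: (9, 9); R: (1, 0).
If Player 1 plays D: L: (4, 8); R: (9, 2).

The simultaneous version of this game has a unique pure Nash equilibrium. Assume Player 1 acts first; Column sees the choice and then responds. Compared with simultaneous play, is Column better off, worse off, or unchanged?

unchanged

Column best-responds to each possible Player 1 move:
- A → Column plays R (best of 2, 3); Player 1 gets 5.
- B → Column plays R (best of 2, 5); Player 1 gets 8.
- C → Column plays L (best of 9, 0); Player 1 gets 9.
- D → Column plays L (best of 8, 2); Player 1 gets 4.
Among 5, 8, 9, 4, the best is 9 at C. Subgame-perfect outcome: (C, L) with payoffs (9, 9).
For the simultaneous game, intersect best replies.
Player 1's best replies: L→C; R→D.
Column's best replies: A→R; B→R; C→L; D→L.
The unique mutual best reply is (C, L), giving (9, 9).
Column earns 9 sequentially versus 9 at the Nash outcome: unchanged.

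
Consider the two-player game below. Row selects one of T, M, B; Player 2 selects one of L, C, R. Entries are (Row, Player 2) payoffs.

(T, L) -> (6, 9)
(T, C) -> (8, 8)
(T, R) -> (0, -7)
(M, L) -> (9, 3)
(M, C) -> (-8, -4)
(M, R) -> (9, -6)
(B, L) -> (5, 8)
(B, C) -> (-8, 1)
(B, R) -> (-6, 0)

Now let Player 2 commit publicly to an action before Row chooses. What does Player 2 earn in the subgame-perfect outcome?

8

Backward induction with Player 2 moving first.
- L → Row plays M (best of 6, 9, 5); Player 2 gets 3.
- C → Row plays T (best of 8, -8, -8); Player 2 gets 8.
- R → Row plays M (best of 0, 9, -6); Player 2 gets -6.
Player 2's induced payoffs are 3, 8, -6, so Player 2 commits to C. Subgame-perfect outcome: (T, C) with payoffs (8, 8).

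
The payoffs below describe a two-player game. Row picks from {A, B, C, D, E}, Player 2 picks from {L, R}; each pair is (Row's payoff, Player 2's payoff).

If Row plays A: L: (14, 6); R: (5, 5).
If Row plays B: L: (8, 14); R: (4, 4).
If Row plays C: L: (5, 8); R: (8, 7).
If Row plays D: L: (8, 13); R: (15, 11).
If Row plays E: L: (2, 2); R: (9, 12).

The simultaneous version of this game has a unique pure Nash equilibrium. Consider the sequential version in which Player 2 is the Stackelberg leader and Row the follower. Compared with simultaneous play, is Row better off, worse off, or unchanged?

Row best-responds to each possible Player 2 move:
- L: Row compares 14, 8, 5, 8, 2 and picks A; Player 2 would get 6.
- R: Row compares 5, 4, 8, 15, 9 and picks D; Player 2 would get 11.
Player 2's induced payoffs are 6, 11, so Player 2 commits to R. Subgame-perfect outcome: (D, R) with payoffs (15, 11).
Under simultaneous play:
Row's best replies: L→A; R→D.
Player 2's best replies: A→L; B→L; C→L; D→L; E→R.
The unique mutual best reply is (A, L), giving (14, 6).
Row earns 15 sequentially versus 14 at the Nash outcome: better off.

better off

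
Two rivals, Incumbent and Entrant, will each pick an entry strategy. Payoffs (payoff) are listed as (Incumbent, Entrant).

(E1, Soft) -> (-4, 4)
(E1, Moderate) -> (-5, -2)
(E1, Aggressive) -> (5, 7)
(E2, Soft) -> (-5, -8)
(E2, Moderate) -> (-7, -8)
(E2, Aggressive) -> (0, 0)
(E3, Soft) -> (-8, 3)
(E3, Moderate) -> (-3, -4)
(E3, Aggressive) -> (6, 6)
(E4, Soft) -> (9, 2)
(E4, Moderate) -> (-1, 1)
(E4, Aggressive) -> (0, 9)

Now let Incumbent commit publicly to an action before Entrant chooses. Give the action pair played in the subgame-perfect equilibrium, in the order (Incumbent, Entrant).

(E3, Aggressive)

Entrant best-responds to each possible Incumbent move:
- E1: Entrant compares 4, -2, 7 and picks Aggressive; Incumbent would get 5.
- E2: Entrant compares -8, -8, 0 and picks Aggressive; Incumbent would get 0.
- E3: Entrant compares 3, -4, 6 and picks Aggressive; Incumbent would get 6.
- E4: Entrant compares 2, 1, 9 and picks Aggressive; Incumbent would get 0.
Maximizing over 5, 0, 6, 0, Incumbent chooses E3. Subgame-perfect outcome: (E3, Aggressive) with payoffs (6, 6).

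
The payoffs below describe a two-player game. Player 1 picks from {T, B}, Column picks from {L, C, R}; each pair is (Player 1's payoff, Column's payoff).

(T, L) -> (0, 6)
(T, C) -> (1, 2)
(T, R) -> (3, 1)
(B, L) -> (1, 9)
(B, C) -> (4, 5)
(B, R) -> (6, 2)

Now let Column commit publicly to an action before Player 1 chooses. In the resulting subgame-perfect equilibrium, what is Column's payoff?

Solve by backward induction (Column leads).
- L: Player 1 compares 0, 1 and picks B; Column would get 9.
- C: Player 1 compares 1, 4 and picks B; Column would get 5.
- R: Player 1 compares 3, 6 and picks B; Column would get 2.
Among 9, 5, 2, the best is 9 at L. Subgame-perfect outcome: (B, L) with payoffs (1, 9).

9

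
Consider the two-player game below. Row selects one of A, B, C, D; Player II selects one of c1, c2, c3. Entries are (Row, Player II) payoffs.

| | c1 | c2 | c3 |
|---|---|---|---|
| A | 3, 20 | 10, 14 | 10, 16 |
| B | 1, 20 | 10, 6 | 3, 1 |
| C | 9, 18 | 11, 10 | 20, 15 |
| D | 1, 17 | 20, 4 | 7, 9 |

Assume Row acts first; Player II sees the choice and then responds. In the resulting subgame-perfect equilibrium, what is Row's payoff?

9

Solve by backward induction (Row leads).
- A → Player II plays c1 (best of 20, 14, 16); Row gets 3.
- B → Player II plays c1 (best of 20, 6, 1); Row gets 1.
- C → Player II plays c1 (best of 18, 10, 15); Row gets 9.
- D → Player II plays c1 (best of 17, 4, 9); Row gets 1.
Row's induced payoffs are 3, 1, 9, 1, so Row commits to C. Subgame-perfect outcome: (C, c1) with payoffs (9, 18).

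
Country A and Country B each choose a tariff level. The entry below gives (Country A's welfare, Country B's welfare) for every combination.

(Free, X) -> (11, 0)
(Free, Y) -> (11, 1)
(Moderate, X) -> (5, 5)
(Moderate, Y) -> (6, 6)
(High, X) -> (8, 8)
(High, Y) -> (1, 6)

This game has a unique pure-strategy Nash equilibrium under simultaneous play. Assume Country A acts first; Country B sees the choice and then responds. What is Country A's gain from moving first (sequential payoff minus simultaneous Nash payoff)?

0

Solve by backward induction (Country A leads).
- Free → Country B plays Y (best of 0, 1); Country A gets 11.
- Moderate → Country B plays Y (best of 5, 6); Country A gets 6.
- High → Country B plays X (best of 8, 6); Country A gets 8.
Among 11, 6, 8, the best is 11 at Free. Subgame-perfect outcome: (Free, Y) with payoffs (11, 1).
For the simultaneous game, intersect best replies.
Country A's best replies: X→Free; Y→Free.
Country B's best replies: Free→Y; Moderate→Y; High→X.
The unique mutual best reply is (Free, Y), giving (11, 1).
Country A's commitment gain: 11 − 11 = 0.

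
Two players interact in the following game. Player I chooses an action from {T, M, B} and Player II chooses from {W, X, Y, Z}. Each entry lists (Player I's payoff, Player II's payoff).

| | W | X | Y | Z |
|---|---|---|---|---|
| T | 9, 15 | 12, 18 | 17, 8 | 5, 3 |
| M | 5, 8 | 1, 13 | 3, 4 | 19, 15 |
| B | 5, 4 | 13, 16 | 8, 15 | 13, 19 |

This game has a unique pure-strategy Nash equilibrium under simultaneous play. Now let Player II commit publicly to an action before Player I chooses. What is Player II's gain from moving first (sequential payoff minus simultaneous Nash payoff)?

Work backward from Player I's decision.
- W: Player I compares 9, 5, 5 and picks T; Player II would get 15.
- X: Player I compares 12, 1, 13 and picks B; Player II would get 16.
- Y: Player I compares 17, 3, 8 and picks T; Player II would get 8.
- Z: Player I compares 5, 19, 13 and picks M; Player II would get 15.
Among 15, 16, 8, 15, the best is 16 at X. Subgame-perfect outcome: (B, X) with payoffs (13, 16).
For the simultaneous game, intersect best replies.
Player I's best replies: W→T; X→B; Y→T; Z→M.
Player II's best replies: T→X; M→Z; B→Z.
Only (M, Z) has each player best-responding; Nash payoffs (19, 15).
Player II's commitment gain: 16 − 15 = 1.

1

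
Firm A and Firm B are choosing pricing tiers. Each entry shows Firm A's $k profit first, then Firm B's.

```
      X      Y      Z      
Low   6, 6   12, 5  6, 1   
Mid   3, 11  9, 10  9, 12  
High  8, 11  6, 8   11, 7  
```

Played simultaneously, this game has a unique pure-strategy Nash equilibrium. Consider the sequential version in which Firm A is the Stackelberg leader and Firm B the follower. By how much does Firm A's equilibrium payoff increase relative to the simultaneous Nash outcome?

Backward induction with Firm A moving first.
- Low: Firm B compares 6, 5, 1 and picks X; Firm A would get 6.
- Mid: Firm B compares 11, 10, 12 and picks Z; Firm A would get 9.
- High: Firm B compares 11, 8, 7 and picks X; Firm A would get 8.
Maximizing over 6, 9, 8, Firm A chooses Mid. Subgame-perfect outcome: (Mid, Z) with payoffs (9, 12).
Under simultaneous play:
Firm A's best replies: X→High; Y→Low; Z→High.
Firm B's best replies: Low→X; Mid→Z; High→X.
The unique mutual best reply is (High, X), giving (8, 11).
Firm A's commitment gain: 9 − 8 = 1.

1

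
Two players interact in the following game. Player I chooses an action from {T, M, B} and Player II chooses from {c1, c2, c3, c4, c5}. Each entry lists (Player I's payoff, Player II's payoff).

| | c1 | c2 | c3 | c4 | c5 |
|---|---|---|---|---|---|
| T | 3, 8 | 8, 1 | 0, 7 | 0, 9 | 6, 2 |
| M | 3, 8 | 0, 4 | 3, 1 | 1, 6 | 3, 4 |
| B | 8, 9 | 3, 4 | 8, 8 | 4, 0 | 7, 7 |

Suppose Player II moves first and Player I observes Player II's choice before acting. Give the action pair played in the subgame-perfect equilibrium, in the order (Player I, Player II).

(B, c1)

Player I best-responds to each possible Player II move:
- c1 → Player I plays B (best of 3, 3, 8); Player II gets 9.
- c2 → Player I plays T (best of 8, 0, 3); Player II gets 1.
- c3 → Player I plays B (best of 0, 3, 8); Player II gets 8.
- c4 → Player I plays B (best of 0, 1, 4); Player II gets 0.
- c5 → Player I plays B (best of 6, 3, 7); Player II gets 7.
Maximizing over 9, 1, 8, 0, 7, Player II chooses c1. Subgame-perfect outcome: (B, c1) with payoffs (8, 9).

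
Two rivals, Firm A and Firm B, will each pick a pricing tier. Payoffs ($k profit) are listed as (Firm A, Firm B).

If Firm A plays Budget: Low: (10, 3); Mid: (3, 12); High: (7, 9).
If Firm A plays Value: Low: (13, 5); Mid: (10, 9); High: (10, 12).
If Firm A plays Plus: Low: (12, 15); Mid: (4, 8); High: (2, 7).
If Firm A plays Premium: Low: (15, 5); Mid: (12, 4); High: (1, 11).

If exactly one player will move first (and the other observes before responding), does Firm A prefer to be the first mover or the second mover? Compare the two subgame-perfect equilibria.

first

If Firm A leads: Firm B's best replies are Budget→Mid, Value→High, Plus→Low, Premium→High; Firm A's induced payoffs 3, 10, 12, 1; outcome (Plus, Low), payoffs (12, 15).
If Firm B leads: Firm A's best replies are Low→Premium, Mid→Premium, High→Value; Firm B's induced payoffs 5, 4, 12; outcome (Value, High), payoffs (10, 12).
Firm A gets 12 moving first and 10 moving second, so Firm A prefers to move first.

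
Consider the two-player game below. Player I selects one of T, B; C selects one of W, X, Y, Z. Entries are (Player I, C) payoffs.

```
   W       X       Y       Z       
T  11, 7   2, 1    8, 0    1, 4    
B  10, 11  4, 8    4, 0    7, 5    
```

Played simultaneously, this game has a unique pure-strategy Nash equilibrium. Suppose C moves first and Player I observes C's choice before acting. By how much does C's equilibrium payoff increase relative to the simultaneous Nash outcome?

Backward induction with C moving first.
- W: BR = T, leader payoff 7.
- X: BR = B, leader payoff 8.
- Y: BR = T, leader payoff 0.
- Z: BR = B, leader payoff 5.
Among 7, 8, 0, 5, the best is 8 at X. Subgame-perfect outcome: (B, X) with payoffs (4, 8).
For the simultaneous game, intersect best replies.
Player I's best replies: W→T; X→B; Y→T; Z→B.
C's best replies: T→W; B→W.
Only (T, W) has each player best-responding; Nash payoffs (11, 7).
C's commitment gain: 8 − 7 = 1.

1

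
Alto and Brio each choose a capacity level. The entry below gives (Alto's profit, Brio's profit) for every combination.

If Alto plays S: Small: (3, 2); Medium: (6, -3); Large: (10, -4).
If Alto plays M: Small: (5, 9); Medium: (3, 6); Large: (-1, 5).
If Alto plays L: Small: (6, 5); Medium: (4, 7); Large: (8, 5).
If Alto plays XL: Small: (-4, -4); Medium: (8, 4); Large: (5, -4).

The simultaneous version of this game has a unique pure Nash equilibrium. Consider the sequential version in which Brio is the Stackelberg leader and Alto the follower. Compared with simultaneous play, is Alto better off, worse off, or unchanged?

Work backward from Alto's decision.
- Small: Alto compares 3, 5, 6, -4 and picks L; Brio would get 5.
- Medium: Alto compares 6, 3, 4, 8 and picks XL; Brio would get 4.
- Large: Alto compares 10, -1, 8, 5 and picks S; Brio would get -4.
Among 5, 4, -4, the best is 5 at Small. Subgame-perfect outcome: (L, Small) with payoffs (6, 5).
For the simultaneous game, intersect best replies.
Alto's best replies: Small→L; Medium→XL; Large→S.
Brio's best replies: S→Small; M→Small; L→Medium; XL→Medium.
The unique mutual best reply is (XL, Medium), giving (8, 4).
Alto earns 6 sequentially versus 8 at the Nash outcome: worse off.

worse off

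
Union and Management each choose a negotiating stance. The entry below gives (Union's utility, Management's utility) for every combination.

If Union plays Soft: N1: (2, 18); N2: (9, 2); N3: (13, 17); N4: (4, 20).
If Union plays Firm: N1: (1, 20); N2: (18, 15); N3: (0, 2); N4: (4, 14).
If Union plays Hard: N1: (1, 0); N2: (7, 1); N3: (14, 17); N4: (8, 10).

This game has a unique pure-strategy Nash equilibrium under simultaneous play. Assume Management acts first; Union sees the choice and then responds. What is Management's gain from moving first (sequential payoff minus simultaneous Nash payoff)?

Union best-responds to each possible Management move:
- N1: Union compares 2, 1, 1 and picks Soft; Management would get 18.
- N2: Union compares 9, 18, 7 and picks Firm; Management would get 15.
- N3: Union compares 13, 0, 14 and picks Hard; Management would get 17.
- N4: Union compares 4, 4, 8 and picks Hard; Management would get 10.
Maximizing over 18, 15, 17, 10, Management chooses N1. Subgame-perfect outcome: (Soft, N1) with payoffs (2, 18).
Under simultaneous play:
Union's best replies: N1→Soft; N2→Firm; N3→Hard; N4→Hard.
Management's best replies: Soft→N4; Firm→N1; Hard→N3.
The unique mutual best reply is (Hard, N3), giving (14, 17).
Management's commitment gain: 18 − 17 = 1.

1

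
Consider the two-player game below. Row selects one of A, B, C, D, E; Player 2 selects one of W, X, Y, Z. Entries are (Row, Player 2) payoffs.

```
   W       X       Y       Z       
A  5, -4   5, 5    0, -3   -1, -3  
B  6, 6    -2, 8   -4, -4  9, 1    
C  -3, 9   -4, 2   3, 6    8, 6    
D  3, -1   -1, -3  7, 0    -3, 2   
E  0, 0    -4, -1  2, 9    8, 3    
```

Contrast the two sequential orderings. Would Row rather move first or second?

second

If Row leads: Player 2's best replies are A→X, B→X, C→W, D→Z, E→Y; Row's induced payoffs 5, -2, -3, -3, 2; outcome (A, X), payoffs (5, 5).
If Player 2 leads: Row's best replies are W→B, X→A, Y→D, Z→B; Player 2's induced payoffs 6, 5, 0, 1; outcome (B, W), payoffs (6, 6).
Row gets 5 moving first and 6 moving second, so Row prefers to move second.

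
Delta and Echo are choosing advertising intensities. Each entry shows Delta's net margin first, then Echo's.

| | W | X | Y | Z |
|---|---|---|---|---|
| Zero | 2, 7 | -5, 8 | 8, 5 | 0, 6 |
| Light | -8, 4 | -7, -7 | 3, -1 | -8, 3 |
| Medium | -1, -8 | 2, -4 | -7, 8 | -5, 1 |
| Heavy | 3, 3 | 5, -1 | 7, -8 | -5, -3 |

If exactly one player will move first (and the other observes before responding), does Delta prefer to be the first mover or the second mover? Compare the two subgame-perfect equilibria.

If Delta leads: Echo's best replies are Zero→X, Light→W, Medium→Y, Heavy→W; Delta's induced payoffs -5, -8, -7, 3; outcome (Heavy, W), payoffs (3, 3).
If Echo leads: Delta's best replies are W→Heavy, X→Heavy, Y→Zero, Z→Zero; Echo's induced payoffs 3, -1, 5, 6; outcome (Zero, Z), payoffs (0, 6).
Delta gets 3 moving first and 0 moving second, so Delta prefers to move first.

first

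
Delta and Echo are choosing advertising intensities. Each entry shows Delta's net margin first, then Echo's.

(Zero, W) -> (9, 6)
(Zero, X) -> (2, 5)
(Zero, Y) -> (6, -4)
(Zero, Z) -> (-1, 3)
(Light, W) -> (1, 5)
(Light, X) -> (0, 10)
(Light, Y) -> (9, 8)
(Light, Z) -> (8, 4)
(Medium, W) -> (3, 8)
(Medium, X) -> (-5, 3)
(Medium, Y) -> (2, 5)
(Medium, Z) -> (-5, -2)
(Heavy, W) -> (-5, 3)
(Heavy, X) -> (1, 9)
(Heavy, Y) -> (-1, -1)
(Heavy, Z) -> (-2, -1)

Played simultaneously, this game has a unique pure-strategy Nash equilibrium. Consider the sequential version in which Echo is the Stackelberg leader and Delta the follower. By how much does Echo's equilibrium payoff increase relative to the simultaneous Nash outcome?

Backward induction with Echo moving first.
- W → Delta plays Zero (best of 9, 1, 3, -5); Echo gets 6.
- X → Delta plays Zero (best of 2, 0, -5, 1); Echo gets 5.
- Y → Delta plays Light (best of 6, 9, 2, -1); Echo gets 8.
- Z → Delta plays Light (best of -1, 8, -5, -2); Echo gets 4.
Among 6, 5, 8, 4, the best is 8 at Y. Subgame-perfect outcome: (Light, Y) with payoffs (9, 8).
Under simultaneous play:
Delta's best replies: W→Zero; X→Zero; Y→Light; Z→Light.
Echo's best replies: Zero→W; Light→X; Medium→W; Heavy→X.
Only (Zero, W) has each player best-responding; Nash payoffs (9, 6).
Echo's commitment gain: 8 − 6 = 2.

2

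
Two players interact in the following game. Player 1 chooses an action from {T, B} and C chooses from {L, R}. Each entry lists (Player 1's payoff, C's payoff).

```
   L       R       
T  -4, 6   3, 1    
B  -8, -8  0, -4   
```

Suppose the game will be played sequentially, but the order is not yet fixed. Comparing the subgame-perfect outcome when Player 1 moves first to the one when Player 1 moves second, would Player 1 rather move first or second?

first

If Player 1 leads: C's best replies are T→L, B→R; Player 1's induced payoffs -4, 0; outcome (B, R), payoffs (0, -4).
If C leads: Player 1's best replies are L→T, R→T; C's induced payoffs 6, 1; outcome (T, L), payoffs (-4, 6).
Player 1 gets 0 moving first and -4 moving second, so Player 1 prefers to move first.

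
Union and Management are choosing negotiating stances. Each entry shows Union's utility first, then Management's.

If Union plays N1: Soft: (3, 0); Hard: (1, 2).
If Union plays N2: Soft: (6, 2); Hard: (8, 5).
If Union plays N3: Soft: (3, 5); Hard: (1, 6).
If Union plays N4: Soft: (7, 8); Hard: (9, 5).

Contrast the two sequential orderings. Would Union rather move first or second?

first

If Union leads: Management's best replies are N1→Hard, N2→Hard, N3→Hard, N4→Soft; Union's induced payoffs 1, 8, 1, 7; outcome (N2, Hard), payoffs (8, 5).
If Management leads: Union's best replies are Soft→N4, Hard→N4; Management's induced payoffs 8, 5; outcome (N4, Soft), payoffs (7, 8).
Union gets 8 moving first and 7 moving second, so Union prefers to move first.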